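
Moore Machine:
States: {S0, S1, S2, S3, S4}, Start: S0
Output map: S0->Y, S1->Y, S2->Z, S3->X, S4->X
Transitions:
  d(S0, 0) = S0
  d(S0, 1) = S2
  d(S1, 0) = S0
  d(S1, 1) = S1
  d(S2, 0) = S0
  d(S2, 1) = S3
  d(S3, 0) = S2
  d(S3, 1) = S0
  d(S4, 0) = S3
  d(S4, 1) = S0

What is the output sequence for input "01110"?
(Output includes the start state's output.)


Start: S0 (output Y)
  --0--> S0 (output Y)
  --1--> S2 (output Z)
  --1--> S3 (output X)
  --1--> S0 (output Y)
  --0--> S0 (output Y)

"YYZXYY"


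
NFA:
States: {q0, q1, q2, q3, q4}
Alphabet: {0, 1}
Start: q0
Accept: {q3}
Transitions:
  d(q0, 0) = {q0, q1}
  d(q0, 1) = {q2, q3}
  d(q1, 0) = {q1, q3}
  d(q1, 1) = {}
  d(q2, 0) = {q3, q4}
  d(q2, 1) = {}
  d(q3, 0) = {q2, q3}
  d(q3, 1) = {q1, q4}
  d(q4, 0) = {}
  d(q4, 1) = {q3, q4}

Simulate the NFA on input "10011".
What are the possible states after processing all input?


Start: {q0}
  --1--> {q2, q3}
  --0--> {q2, q3, q4}
  --0--> {q2, q3, q4}
  --1--> {q1, q3, q4}
  --1--> {q1, q3, q4}

{q1, q3, q4}


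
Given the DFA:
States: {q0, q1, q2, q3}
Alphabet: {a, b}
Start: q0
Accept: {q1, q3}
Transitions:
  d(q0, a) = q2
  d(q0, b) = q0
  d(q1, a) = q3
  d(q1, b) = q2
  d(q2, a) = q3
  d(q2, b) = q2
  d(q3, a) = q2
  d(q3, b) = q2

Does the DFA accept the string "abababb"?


Trace: q0 -> q2 -> q2 -> q3 -> q2 -> q3 -> q2 -> q2
Final state: q2
Accept states: {q1, q3}

No, rejected (final state q2 is not an accept state)


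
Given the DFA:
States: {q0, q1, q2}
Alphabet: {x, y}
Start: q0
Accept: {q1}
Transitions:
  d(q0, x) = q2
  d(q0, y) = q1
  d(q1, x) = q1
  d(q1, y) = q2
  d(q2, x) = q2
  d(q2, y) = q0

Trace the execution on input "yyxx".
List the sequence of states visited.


Input: yyxx
d(q0, y) = q1
d(q1, y) = q2
d(q2, x) = q2
d(q2, x) = q2


q0 -> q1 -> q2 -> q2 -> q2


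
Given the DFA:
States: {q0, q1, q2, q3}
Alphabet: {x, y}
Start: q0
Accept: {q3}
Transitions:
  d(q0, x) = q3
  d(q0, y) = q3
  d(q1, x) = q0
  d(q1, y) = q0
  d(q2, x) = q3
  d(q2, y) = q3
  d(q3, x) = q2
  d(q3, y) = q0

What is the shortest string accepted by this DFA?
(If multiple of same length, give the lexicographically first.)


BFS by string length (lex-first path to each state shown):
  len 0: q0<-""
  len 1: q3<-"x"
Found accept state at length 1.

"x"


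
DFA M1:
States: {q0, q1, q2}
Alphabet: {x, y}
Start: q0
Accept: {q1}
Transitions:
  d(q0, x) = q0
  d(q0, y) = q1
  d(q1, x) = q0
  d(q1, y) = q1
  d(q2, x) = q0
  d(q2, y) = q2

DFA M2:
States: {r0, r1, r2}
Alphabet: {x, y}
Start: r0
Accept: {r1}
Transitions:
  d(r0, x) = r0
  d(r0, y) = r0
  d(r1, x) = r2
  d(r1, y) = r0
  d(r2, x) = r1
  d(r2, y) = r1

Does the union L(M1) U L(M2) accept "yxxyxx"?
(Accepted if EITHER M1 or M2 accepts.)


M1: final=q0 accepted=False
M2: final=r0 accepted=False

No, union rejects (neither accepts)


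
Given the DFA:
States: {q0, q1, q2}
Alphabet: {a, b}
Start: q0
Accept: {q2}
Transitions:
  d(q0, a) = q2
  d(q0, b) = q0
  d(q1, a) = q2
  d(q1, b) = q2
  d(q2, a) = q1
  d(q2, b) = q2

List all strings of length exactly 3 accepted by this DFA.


All strings of length 3: 8 total
Accepted: 5

"aaa", "aab", "abb", "bab", "bba"


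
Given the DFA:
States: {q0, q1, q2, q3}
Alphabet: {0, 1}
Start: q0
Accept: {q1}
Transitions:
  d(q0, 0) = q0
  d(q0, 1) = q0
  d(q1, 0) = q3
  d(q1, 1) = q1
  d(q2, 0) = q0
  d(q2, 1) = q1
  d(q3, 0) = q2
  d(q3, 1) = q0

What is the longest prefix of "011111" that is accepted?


Run the DFA, marking each prefix where the state is accepting:
  "" -> q0 [reject]
  "0" -> q0 [reject]
  "01" -> q0 [reject]
  "011" -> q0 [reject]
  "0111" -> q0 [reject]
  "01111" -> q0 [reject]
  "011111" -> q0 [reject]

No prefix is accepted


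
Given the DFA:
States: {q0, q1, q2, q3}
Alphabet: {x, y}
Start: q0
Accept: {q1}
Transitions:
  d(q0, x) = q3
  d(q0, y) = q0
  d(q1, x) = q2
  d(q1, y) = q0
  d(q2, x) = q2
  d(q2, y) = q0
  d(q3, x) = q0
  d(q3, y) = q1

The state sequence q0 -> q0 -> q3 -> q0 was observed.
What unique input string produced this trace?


Trace back each transition to find the symbol:
  q0 --[y]--> q0
  q0 --[x]--> q3
  q3 --[x]--> q0

"yxx"


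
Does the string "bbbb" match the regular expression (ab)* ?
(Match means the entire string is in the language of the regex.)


|string| = 4; first = 'b'; last = 'b'

No, "bbbb" does not match (ab)*


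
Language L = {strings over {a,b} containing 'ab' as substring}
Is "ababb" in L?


'ab' occurs at index 0

Yes, "ababb" is in L


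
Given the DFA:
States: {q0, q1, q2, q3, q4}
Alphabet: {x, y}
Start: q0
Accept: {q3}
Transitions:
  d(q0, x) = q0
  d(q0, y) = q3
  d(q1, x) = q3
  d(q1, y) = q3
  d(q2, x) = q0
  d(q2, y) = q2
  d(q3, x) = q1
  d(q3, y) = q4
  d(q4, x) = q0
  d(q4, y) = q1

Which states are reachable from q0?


BFS from q0:
  layer 0: {q0}
  layer 1: {q3}
  layer 2: {q1, q4}

{q0, q1, q3, q4}


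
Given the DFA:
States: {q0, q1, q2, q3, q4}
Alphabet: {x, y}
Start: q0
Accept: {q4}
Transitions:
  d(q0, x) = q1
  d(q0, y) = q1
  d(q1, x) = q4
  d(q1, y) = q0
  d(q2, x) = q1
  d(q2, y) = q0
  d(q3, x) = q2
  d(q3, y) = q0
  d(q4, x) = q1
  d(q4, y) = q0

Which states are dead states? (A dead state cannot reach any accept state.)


Forward reachability from each state:
  q0 -> reaches accept state q4 (live)
  q1 -> reaches accept state q4 (live)
  q2 -> reaches accept state q4 (live)
  q3 -> reaches accept state q4 (live)
  q4 -> reaches accept state q4 (live)

None (all states can reach an accept state)


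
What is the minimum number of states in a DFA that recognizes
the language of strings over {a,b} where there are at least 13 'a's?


States: count = 0, 1, ..., 12, and a final '>= 13' state.
Total: 13 + 1 = 14. Accept = '>= 13' state.

14


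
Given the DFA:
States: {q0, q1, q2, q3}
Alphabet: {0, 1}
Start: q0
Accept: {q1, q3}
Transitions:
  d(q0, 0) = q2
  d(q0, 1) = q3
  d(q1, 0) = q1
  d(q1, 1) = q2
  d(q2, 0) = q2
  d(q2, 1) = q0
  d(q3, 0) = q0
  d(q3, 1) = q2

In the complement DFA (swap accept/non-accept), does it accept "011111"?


Trace: q0 -> q2 -> q0 -> q3 -> q2 -> q0 -> q3
Final: q3
Original accept: {q1, q3}
Complement: q3 is in original accept

No, complement rejects (original accepts)


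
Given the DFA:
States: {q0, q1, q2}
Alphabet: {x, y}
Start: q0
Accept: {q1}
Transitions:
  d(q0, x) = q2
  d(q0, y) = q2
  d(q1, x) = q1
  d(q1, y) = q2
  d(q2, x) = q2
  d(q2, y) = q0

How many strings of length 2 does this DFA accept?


Enumerating all length-2 strings:
  "xx" -> q2 [reject]
  "xy" -> q0 [reject]
  "yx" -> q2 [reject]
  "yy" -> q0 [reject]

0 out of 4


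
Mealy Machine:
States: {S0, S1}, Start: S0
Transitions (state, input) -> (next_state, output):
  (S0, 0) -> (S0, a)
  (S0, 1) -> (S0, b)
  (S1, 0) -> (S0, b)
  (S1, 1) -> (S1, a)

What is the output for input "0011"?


Step-by-step:
  (S0, 0) -> (S0, a)
  (S0, 0) -> (S0, a)
  (S0, 1) -> (S0, b)
  (S0, 1) -> (S0, b)

"aabb"


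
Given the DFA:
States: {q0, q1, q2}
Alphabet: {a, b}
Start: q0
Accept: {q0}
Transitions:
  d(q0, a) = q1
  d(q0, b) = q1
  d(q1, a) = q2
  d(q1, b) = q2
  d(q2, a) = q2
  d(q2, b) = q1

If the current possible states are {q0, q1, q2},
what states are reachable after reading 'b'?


Apply transition on 'b' from each current state:
  d(q0, b) = q1
  d(q1, b) = q2
  d(q2, b) = q1

{q1, q2}


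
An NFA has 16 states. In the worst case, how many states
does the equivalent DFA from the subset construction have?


Subset construction: one DFA state per subset of NFA states.
2^16 = 65536

65536


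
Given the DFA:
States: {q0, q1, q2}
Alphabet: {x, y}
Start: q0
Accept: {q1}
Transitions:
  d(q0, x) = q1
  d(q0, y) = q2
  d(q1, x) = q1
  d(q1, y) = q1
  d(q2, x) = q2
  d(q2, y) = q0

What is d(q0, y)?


Looking up transition d(q0, y)

q2


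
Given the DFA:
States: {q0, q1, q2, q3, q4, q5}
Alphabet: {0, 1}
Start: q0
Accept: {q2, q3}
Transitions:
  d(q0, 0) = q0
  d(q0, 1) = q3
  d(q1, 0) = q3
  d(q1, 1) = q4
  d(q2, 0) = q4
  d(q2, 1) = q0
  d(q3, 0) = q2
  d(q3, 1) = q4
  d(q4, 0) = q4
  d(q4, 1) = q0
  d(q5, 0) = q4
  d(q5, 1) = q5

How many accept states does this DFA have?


Accept states listed: {q2, q3}
Counting: q2(1) q3(2)

2


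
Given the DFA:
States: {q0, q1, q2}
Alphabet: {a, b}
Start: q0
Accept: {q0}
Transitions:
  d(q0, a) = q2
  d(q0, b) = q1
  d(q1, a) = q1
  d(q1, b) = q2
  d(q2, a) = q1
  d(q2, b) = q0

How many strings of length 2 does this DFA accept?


Enumerating all length-2 strings:
  "aa" -> q1 [reject]
  "ab" -> q0 [accept]
  "ba" -> q1 [reject]
  "bb" -> q2 [reject]

1 out of 4


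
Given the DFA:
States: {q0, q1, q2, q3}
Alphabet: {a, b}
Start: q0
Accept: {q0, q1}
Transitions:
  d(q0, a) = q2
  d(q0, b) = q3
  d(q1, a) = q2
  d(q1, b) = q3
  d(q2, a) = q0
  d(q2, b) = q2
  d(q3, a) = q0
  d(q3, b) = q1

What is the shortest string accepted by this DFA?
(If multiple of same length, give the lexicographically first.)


BFS by string length (lex-first path to each state shown):
  len 0: q0<-""
Found accept state at length 0.

"" (empty string)


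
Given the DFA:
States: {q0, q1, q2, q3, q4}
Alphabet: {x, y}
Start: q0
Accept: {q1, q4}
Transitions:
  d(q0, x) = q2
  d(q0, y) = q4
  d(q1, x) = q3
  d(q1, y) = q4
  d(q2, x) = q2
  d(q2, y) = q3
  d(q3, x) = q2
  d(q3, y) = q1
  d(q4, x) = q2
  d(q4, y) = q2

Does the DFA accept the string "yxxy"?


Trace: q0 -> q4 -> q2 -> q2 -> q3
Final state: q3
Accept states: {q1, q4}

No, rejected (final state q3 is not an accept state)


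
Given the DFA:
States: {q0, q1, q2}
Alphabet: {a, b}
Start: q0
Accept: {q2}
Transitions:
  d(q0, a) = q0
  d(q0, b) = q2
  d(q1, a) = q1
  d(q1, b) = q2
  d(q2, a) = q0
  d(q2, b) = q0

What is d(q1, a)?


Looking up transition d(q1, a)

q1


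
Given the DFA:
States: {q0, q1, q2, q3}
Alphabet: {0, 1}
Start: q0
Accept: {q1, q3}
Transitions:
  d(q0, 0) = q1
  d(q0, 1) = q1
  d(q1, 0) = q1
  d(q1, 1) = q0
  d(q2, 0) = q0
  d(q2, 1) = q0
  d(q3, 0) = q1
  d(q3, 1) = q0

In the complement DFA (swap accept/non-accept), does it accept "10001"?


Trace: q0 -> q1 -> q1 -> q1 -> q1 -> q0
Final: q0
Original accept: {q1, q3}
Complement: q0 is not in original accept

Yes, complement accepts (original rejects)


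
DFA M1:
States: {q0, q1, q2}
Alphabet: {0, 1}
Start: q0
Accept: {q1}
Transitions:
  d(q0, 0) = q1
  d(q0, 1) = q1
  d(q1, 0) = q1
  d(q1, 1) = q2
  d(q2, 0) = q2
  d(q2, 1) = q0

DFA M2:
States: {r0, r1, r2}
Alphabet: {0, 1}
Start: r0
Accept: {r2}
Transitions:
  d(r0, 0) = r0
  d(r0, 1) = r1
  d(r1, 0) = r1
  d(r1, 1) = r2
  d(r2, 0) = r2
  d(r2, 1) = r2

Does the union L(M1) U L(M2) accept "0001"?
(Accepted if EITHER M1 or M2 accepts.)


M1: final=q2 accepted=False
M2: final=r1 accepted=False

No, union rejects (neither accepts)


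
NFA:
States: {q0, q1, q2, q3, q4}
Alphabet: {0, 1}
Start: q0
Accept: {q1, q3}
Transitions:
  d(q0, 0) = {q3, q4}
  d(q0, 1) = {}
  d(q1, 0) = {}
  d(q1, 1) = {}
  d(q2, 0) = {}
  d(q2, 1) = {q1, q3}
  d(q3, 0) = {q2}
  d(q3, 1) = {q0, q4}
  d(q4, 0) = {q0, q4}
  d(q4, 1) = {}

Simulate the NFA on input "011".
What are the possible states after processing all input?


Start: {q0}
  --0--> {q3, q4}
  --1--> {q0, q4}
  --1--> {}

{} (empty set, no valid transitions)


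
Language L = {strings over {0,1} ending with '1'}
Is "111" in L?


last symbol = '1'

Yes, "111" is in L


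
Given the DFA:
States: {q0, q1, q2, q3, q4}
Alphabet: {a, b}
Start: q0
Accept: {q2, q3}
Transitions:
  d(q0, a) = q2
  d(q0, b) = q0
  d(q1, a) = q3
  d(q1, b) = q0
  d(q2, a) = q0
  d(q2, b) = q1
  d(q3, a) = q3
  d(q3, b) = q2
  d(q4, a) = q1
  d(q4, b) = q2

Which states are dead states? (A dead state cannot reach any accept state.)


Forward reachability from each state:
  q0 -> reaches accept state q2 (live)
  q1 -> reaches accept state q2 (live)
  q2 -> reaches accept state q2 (live)
  q3 -> reaches accept state q2 (live)
  q4 -> reaches accept state q2 (live)

None (all states can reach an accept state)


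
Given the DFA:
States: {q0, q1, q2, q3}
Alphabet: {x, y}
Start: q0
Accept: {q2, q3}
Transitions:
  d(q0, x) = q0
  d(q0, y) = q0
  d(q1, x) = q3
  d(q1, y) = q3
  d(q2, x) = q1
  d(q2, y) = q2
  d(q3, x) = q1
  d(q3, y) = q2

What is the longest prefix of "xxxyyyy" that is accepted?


Run the DFA, marking each prefix where the state is accepting:
  "" -> q0 [reject]
  "x" -> q0 [reject]
  "xx" -> q0 [reject]
  "xxx" -> q0 [reject]
  "xxxy" -> q0 [reject]
  "xxxyy" -> q0 [reject]
  "xxxyyy" -> q0 [reject]
  "xxxyyyy" -> q0 [reject]

No prefix is accepted


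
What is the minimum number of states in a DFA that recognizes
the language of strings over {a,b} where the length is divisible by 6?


States track (length) mod 6.
Need 6 states: one per remainder 0..5; accept = remainder 0.

6


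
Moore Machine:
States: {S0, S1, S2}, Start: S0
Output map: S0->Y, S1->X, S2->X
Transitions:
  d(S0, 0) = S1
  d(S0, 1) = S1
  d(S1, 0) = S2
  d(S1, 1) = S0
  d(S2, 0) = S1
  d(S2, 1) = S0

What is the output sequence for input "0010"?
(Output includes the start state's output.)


Start: S0 (output Y)
  --0--> S1 (output X)
  --0--> S2 (output X)
  --1--> S0 (output Y)
  --0--> S1 (output X)

"YXXYX"


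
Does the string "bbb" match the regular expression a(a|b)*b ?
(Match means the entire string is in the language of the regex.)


|string| = 3; first = 'b'; last = 'b'

No, "bbb" does not match a(a|b)*b


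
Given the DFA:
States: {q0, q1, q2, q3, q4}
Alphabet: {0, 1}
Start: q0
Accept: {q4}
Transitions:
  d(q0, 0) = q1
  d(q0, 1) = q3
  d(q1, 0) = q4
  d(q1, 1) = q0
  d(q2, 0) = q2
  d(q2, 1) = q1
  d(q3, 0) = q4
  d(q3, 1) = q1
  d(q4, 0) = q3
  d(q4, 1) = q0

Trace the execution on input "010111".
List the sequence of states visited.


Input: 010111
d(q0, 0) = q1
d(q1, 1) = q0
d(q0, 0) = q1
d(q1, 1) = q0
d(q0, 1) = q3
d(q3, 1) = q1


q0 -> q1 -> q0 -> q1 -> q0 -> q3 -> q1


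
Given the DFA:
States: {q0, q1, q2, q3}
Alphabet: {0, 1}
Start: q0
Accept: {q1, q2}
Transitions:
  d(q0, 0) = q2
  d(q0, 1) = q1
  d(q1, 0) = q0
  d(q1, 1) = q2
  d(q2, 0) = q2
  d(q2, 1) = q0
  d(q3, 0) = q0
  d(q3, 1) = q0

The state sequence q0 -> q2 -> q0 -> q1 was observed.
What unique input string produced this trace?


Trace back each transition to find the symbol:
  q0 --[0]--> q2
  q2 --[1]--> q0
  q0 --[1]--> q1

"011"


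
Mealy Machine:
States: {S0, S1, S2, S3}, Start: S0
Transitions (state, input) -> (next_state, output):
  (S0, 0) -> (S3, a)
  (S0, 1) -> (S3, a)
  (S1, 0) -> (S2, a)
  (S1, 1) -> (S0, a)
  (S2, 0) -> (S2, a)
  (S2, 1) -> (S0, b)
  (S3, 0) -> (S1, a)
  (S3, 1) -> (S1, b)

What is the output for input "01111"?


Step-by-step:
  (S0, 0) -> (S3, a)
  (S3, 1) -> (S1, b)
  (S1, 1) -> (S0, a)
  (S0, 1) -> (S3, a)
  (S3, 1) -> (S1, b)

"abaab"


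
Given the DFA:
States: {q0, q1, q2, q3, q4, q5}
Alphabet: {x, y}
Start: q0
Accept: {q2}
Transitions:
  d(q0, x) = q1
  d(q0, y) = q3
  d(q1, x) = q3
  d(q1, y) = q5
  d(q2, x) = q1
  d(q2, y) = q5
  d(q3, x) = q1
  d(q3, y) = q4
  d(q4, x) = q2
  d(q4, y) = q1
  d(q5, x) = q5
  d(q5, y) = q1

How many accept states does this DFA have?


Accept states listed: {q2}
Counting: q2(1)

1


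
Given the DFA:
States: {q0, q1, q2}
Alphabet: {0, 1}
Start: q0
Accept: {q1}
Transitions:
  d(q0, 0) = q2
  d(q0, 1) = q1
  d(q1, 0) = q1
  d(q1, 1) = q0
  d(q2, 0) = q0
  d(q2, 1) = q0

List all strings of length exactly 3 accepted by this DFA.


All strings of length 3: 8 total
Accepted: 4

"001", "011", "100", "111"


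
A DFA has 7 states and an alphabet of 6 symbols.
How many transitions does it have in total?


Each state has exactly one transition per symbol.
7 * 6 = 42

42


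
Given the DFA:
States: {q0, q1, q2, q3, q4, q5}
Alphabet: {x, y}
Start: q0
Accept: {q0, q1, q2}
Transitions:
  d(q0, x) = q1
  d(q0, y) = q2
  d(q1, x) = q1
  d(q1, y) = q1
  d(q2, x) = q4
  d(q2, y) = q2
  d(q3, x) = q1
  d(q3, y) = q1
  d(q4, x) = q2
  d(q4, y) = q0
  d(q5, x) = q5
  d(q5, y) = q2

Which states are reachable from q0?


BFS from q0:
  layer 0: {q0}
  layer 1: {q1, q2}
  layer 2: {q4}

{q0, q1, q2, q4}


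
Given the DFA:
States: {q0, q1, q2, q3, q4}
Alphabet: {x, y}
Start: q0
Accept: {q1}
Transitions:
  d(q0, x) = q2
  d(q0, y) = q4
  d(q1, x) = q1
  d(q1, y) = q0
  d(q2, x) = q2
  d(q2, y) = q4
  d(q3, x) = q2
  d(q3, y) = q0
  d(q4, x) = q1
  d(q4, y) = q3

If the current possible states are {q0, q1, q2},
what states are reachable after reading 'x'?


Apply transition on 'x' from each current state:
  d(q0, x) = q2
  d(q1, x) = q1
  d(q2, x) = q2

{q1, q2}


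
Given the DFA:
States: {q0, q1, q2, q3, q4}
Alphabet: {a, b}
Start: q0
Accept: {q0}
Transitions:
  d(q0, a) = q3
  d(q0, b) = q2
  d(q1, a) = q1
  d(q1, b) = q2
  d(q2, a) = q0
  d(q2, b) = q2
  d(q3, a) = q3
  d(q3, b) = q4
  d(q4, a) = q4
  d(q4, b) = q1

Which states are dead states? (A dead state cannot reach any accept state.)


Forward reachability from each state:
  q0 -> reaches accept state q0 (live)
  q1 -> reaches accept state q0 (live)
  q2 -> reaches accept state q0 (live)
  q3 -> reaches accept state q0 (live)
  q4 -> reaches accept state q0 (live)

None (all states can reach an accept state)


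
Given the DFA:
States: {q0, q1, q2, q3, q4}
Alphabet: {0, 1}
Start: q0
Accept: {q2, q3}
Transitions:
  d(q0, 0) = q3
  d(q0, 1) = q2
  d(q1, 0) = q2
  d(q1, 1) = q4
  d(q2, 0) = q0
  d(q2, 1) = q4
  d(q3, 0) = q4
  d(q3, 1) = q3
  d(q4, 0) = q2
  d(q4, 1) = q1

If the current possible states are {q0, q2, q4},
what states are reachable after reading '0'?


Apply transition on '0' from each current state:
  d(q0, 0) = q3
  d(q2, 0) = q0
  d(q4, 0) = q2

{q0, q2, q3}


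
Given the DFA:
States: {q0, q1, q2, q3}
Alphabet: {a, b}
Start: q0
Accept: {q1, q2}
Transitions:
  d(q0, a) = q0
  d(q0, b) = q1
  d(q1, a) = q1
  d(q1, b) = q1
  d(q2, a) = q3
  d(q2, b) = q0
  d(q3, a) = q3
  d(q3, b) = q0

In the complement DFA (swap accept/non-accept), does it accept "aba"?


Trace: q0 -> q0 -> q1 -> q1
Final: q1
Original accept: {q1, q2}
Complement: q1 is in original accept

No, complement rejects (original accepts)


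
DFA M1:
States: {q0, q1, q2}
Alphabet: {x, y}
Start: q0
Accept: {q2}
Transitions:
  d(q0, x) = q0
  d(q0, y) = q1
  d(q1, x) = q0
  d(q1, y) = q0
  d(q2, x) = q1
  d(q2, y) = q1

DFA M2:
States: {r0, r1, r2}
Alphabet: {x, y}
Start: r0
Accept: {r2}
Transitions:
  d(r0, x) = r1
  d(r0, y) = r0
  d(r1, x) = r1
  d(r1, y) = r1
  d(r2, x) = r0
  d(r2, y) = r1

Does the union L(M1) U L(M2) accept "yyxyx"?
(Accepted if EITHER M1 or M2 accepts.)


M1: final=q0 accepted=False
M2: final=r1 accepted=False

No, union rejects (neither accepts)


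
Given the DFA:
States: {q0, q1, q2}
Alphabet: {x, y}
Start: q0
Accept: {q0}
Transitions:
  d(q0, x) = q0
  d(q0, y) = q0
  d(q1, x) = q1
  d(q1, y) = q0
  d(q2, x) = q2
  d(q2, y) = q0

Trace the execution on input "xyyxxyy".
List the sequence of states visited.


Input: xyyxxyy
d(q0, x) = q0
d(q0, y) = q0
d(q0, y) = q0
d(q0, x) = q0
d(q0, x) = q0
d(q0, y) = q0
d(q0, y) = q0


q0 -> q0 -> q0 -> q0 -> q0 -> q0 -> q0 -> q0


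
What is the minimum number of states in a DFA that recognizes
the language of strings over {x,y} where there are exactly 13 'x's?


States: count = 0, 1, ..., 13 (that's 14 states), plus a dead state for count > 13.
Total: 14 + 1 = 15. Accept = count-13 state.

15


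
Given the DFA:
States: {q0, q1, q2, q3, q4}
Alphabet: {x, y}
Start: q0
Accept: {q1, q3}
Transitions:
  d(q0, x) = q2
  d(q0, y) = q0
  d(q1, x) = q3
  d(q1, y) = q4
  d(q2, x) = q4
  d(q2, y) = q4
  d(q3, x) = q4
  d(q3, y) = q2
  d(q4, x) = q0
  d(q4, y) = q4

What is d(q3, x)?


Looking up transition d(q3, x)

q4


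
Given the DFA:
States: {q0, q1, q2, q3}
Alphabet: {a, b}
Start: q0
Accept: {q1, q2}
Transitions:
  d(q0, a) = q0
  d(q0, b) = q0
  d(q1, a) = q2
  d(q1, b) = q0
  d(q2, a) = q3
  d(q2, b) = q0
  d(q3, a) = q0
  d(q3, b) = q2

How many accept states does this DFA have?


Accept states listed: {q1, q2}
Counting: q1(1) q2(2)

2


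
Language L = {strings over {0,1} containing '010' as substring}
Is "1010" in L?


'010' occurs at index 1

Yes, "1010" is in L


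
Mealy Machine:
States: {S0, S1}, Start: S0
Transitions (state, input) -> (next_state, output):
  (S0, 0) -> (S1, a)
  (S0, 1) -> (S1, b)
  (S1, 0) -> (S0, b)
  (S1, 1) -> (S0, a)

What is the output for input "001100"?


Step-by-step:
  (S0, 0) -> (S1, a)
  (S1, 0) -> (S0, b)
  (S0, 1) -> (S1, b)
  (S1, 1) -> (S0, a)
  (S0, 0) -> (S1, a)
  (S1, 0) -> (S0, b)

"abbaab"


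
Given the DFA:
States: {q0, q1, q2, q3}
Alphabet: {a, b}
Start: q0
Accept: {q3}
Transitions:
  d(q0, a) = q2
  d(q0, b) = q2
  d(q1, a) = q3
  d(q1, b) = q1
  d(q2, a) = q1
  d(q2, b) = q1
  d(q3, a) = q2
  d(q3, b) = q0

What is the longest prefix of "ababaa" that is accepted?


Run the DFA, marking each prefix where the state is accepting:
  "" -> q0 [reject]
  "a" -> q2 [reject]
  "ab" -> q1 [reject]
  "aba" -> q3 [accept]
  "abab" -> q0 [reject]
  "ababa" -> q2 [reject]
  "ababaa" -> q1 [reject]

"aba"


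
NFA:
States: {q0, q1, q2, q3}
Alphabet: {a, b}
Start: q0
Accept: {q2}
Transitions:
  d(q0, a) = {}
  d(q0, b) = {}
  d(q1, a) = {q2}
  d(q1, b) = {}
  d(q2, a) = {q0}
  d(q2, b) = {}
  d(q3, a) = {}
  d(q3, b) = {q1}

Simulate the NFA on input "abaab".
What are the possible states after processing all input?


Start: {q0}
  --a--> {}
  --b--> {}
  --a--> {}
  --a--> {}
  --b--> {}

{} (empty set, no valid transitions)


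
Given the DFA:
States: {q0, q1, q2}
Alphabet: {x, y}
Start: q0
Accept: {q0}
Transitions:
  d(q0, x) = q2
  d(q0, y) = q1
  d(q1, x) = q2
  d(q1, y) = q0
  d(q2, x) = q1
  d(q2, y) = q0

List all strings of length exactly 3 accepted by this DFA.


All strings of length 3: 8 total
Accepted: 2

"xxy", "yxy"


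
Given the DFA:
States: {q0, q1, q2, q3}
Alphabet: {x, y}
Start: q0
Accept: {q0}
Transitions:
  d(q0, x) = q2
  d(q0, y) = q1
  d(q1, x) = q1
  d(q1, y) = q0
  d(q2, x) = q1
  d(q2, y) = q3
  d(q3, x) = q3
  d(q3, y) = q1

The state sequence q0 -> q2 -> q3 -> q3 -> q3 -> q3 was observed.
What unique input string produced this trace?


Trace back each transition to find the symbol:
  q0 --[x]--> q2
  q2 --[y]--> q3
  q3 --[x]--> q3
  q3 --[x]--> q3
  q3 --[x]--> q3

"xyxxx"


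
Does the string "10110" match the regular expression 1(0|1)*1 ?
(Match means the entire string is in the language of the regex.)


|string| = 5; first = '1'; last = '0'

No, "10110" does not match 1(0|1)*1


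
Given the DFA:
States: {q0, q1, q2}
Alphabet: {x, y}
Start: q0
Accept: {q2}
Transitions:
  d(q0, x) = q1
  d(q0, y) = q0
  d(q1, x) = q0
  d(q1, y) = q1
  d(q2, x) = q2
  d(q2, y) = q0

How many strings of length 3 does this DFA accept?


Enumerating all length-3 strings:
  "xxx" -> q1 [reject]
  "xxy" -> q0 [reject]
  "xyx" -> q0 [reject]
  "xyy" -> q1 [reject]
  "yxx" -> q0 [reject]
  "yxy" -> q1 [reject]
  "yyx" -> q1 [reject]
  "yyy" -> q0 [reject]

0 out of 8


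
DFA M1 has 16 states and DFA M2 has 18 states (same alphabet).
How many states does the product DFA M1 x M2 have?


Product construction pairs every M1 state with every M2 state.
16 * 18 = 288

288


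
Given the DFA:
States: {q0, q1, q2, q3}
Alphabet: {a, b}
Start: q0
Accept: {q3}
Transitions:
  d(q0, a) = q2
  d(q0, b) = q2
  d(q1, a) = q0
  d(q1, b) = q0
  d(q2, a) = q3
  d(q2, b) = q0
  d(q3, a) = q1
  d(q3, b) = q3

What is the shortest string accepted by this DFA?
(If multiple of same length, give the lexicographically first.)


BFS by string length (lex-first path to each state shown):
  len 0: q0<-""
  len 1: q2<-"a"
  len 2: q0<-"ab", q3<-"aa"
Found accept state at length 2.

"aa"


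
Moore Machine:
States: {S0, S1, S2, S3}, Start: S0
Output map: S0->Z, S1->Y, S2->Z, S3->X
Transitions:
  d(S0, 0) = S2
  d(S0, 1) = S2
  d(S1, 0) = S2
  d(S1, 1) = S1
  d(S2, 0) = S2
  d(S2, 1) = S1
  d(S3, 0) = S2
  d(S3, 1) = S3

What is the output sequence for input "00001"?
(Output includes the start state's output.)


Start: S0 (output Z)
  --0--> S2 (output Z)
  --0--> S2 (output Z)
  --0--> S2 (output Z)
  --0--> S2 (output Z)
  --1--> S1 (output Y)

"ZZZZZY"


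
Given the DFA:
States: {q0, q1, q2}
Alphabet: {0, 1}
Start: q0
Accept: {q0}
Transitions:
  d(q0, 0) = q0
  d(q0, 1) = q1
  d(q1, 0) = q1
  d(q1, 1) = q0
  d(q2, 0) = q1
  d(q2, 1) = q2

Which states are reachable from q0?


BFS from q0:
  layer 0: {q0}
  layer 1: {q1}

{q0, q1}


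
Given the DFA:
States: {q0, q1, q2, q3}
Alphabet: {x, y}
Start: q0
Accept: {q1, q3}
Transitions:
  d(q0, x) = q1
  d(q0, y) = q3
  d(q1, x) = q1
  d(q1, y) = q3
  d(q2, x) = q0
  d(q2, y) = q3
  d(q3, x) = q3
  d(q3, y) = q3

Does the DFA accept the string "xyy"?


Trace: q0 -> q1 -> q3 -> q3
Final state: q3
Accept states: {q1, q3}

Yes, accepted (final state q3 is an accept state)


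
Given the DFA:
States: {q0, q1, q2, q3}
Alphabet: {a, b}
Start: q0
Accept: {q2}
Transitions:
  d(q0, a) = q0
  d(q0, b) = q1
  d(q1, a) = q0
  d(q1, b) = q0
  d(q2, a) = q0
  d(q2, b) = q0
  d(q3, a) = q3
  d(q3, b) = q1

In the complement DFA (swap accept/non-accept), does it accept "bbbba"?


Trace: q0 -> q1 -> q0 -> q1 -> q0 -> q0
Final: q0
Original accept: {q2}
Complement: q0 is not in original accept

Yes, complement accepts (original rejects)


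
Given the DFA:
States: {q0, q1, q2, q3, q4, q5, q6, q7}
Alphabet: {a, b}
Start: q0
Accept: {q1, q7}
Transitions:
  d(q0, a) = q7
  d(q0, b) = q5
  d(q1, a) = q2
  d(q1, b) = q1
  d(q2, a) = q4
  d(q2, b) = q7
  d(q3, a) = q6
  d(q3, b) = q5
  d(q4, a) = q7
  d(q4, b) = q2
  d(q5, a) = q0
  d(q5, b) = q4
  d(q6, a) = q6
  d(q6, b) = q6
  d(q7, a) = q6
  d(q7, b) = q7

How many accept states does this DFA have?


Accept states listed: {q1, q7}
Counting: q1(1) q7(2)

2


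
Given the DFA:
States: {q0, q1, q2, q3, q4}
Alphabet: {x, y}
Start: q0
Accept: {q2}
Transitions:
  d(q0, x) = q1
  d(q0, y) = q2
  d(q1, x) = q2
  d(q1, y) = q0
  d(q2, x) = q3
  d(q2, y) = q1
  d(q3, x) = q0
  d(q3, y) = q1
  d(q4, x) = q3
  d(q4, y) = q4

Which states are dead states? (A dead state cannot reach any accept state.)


Forward reachability from each state:
  q0 -> reaches accept state q2 (live)
  q1 -> reaches accept state q2 (live)
  q2 -> reaches accept state q2 (live)
  q3 -> reaches accept state q2 (live)
  q4 -> reaches accept state q2 (live)

None (all states can reach an accept state)


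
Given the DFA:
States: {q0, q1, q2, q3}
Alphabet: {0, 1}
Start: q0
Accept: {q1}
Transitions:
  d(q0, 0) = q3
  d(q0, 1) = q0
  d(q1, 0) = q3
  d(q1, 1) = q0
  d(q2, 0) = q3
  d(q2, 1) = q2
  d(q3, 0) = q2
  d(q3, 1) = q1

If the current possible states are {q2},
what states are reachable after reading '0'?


Apply transition on '0' from each current state:
  d(q2, 0) = q3

{q3}


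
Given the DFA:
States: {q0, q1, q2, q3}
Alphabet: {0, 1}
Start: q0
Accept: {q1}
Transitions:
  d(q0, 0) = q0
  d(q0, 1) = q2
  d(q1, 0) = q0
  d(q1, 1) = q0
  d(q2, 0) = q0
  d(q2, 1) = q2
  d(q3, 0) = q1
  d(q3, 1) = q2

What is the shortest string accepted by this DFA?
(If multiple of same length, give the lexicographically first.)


BFS by string length (lex-first path to each state shown):
  len 0: q0<-""
  len 1: q0<-"0", q2<-"1"
  len 2: q0<-"00", q2<-"01"
  len 3: q0<-"000", q2<-"001"
  len 4: q0<-"0000", q2<-"0001"
  len 5: q0<-"00000", q2<-"00001"
  len 6: q0<-"000000", q2<-"000001"
  len 7: q0<-"0000000", q2<-"0000001"
  len 8: q0<-"00000000", q2<-"00000001"

No string accepted (empty language)


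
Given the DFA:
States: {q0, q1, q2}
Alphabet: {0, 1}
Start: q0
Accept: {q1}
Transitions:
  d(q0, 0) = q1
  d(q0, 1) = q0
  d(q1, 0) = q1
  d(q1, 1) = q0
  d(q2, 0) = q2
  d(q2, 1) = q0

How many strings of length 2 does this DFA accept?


Enumerating all length-2 strings:
  "00" -> q1 [accept]
  "01" -> q0 [reject]
  "10" -> q1 [accept]
  "11" -> q0 [reject]

2 out of 4


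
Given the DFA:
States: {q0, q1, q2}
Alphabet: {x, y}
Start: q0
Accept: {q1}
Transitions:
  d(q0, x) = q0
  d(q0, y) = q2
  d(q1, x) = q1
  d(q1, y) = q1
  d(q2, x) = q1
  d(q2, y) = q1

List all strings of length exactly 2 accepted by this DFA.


All strings of length 2: 4 total
Accepted: 2

"yx", "yy"


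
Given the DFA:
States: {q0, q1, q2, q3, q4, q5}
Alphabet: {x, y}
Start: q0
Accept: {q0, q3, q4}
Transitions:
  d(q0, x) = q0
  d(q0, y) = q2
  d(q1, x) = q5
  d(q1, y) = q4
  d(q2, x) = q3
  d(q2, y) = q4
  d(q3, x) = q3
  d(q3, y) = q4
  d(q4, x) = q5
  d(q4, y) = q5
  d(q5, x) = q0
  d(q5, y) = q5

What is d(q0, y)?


Looking up transition d(q0, y)

q2


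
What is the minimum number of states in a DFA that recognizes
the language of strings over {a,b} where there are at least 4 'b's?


States: count = 0, 1, ..., 3, and a final '>= 4' state.
Total: 4 + 1 = 5. Accept = '>= 4' state.

5


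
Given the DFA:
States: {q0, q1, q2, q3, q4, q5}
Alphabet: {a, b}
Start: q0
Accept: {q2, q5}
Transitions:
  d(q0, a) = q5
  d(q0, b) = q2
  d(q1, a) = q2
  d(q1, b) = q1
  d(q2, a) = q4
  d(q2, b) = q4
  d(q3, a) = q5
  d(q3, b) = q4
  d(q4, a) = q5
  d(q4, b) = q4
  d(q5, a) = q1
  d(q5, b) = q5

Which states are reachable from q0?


BFS from q0:
  layer 0: {q0}
  layer 1: {q2, q5}
  layer 2: {q1, q4}

{q0, q1, q2, q4, q5}


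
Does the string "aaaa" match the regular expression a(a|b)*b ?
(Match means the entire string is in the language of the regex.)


|string| = 4; first = 'a'; last = 'a'

No, "aaaa" does not match a(a|b)*b


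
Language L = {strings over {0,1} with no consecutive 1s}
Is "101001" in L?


'11' does not occur

Yes, "101001" is in L


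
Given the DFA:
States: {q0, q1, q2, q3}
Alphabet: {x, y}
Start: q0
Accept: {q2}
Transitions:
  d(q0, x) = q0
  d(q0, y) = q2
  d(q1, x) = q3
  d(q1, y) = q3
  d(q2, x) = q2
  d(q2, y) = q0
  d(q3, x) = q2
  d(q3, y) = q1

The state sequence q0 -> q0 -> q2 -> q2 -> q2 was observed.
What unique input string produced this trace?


Trace back each transition to find the symbol:
  q0 --[x]--> q0
  q0 --[y]--> q2
  q2 --[x]--> q2
  q2 --[x]--> q2

"xyxx"


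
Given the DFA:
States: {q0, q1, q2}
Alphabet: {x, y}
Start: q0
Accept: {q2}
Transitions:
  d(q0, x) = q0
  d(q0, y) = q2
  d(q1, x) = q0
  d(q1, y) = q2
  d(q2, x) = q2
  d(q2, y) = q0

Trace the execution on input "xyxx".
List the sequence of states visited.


Input: xyxx
d(q0, x) = q0
d(q0, y) = q2
d(q2, x) = q2
d(q2, x) = q2


q0 -> q0 -> q2 -> q2 -> q2


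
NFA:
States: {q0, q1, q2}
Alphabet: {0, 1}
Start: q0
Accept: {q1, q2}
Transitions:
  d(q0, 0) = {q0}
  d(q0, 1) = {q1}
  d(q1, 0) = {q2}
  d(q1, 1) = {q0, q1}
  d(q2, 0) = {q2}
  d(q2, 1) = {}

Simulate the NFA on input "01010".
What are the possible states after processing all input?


Start: {q0}
  --0--> {q0}
  --1--> {q1}
  --0--> {q2}
  --1--> {}
  --0--> {}

{} (empty set, no valid transitions)


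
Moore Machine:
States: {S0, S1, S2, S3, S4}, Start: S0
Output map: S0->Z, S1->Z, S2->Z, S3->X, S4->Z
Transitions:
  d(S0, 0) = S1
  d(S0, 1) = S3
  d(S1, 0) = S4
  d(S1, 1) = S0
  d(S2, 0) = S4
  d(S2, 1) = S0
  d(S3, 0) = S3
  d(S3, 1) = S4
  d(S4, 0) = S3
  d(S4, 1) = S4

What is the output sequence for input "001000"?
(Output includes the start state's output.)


Start: S0 (output Z)
  --0--> S1 (output Z)
  --0--> S4 (output Z)
  --1--> S4 (output Z)
  --0--> S3 (output X)
  --0--> S3 (output X)
  --0--> S3 (output X)

"ZZZZXXX"


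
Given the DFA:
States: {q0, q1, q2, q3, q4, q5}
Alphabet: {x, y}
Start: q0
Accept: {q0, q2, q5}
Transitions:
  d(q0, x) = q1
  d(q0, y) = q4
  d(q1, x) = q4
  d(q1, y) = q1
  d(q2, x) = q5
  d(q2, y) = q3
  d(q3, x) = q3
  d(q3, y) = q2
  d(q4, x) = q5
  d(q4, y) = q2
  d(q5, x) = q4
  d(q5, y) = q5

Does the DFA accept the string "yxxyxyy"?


Trace: q0 -> q4 -> q5 -> q4 -> q2 -> q5 -> q5 -> q5
Final state: q5
Accept states: {q0, q2, q5}

Yes, accepted (final state q5 is an accept state)


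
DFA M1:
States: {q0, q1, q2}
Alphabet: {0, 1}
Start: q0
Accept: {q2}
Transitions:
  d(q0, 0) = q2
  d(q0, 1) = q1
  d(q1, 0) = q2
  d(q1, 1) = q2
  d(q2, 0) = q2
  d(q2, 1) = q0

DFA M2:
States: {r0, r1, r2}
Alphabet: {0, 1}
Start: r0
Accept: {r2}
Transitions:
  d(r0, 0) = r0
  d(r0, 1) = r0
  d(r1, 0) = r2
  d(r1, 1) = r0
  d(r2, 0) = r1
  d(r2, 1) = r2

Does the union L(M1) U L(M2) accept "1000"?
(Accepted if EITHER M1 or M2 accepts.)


M1: final=q2 accepted=True
M2: final=r0 accepted=False

Yes, union accepts


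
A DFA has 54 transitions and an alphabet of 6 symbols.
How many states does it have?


Each state has exactly one transition per symbol.
states = transitions / |alphabet| = 54 / 6 = 9

9


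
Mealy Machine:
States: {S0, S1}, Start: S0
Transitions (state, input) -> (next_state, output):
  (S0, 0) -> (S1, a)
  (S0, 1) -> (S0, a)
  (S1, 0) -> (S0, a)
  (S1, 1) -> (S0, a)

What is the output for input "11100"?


Step-by-step:
  (S0, 1) -> (S0, a)
  (S0, 1) -> (S0, a)
  (S0, 1) -> (S0, a)
  (S0, 0) -> (S1, a)
  (S1, 0) -> (S0, a)

"aaaaa"


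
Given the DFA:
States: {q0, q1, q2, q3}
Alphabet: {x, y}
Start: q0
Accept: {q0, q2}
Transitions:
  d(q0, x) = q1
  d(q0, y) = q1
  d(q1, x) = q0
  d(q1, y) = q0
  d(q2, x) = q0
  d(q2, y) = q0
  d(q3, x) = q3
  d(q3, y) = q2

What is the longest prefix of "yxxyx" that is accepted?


Run the DFA, marking each prefix where the state is accepting:
  "" -> q0 [accept]
  "y" -> q1 [reject]
  "yx" -> q0 [accept]
  "yxx" -> q1 [reject]
  "yxxy" -> q0 [accept]
  "yxxyx" -> q1 [reject]

"yxxy"


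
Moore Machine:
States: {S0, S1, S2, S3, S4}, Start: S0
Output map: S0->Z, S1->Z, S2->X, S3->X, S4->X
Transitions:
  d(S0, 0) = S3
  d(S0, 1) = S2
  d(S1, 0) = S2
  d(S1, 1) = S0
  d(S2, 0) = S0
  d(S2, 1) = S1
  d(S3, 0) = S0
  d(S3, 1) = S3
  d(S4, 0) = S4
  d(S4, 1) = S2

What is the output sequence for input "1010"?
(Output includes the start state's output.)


Start: S0 (output Z)
  --1--> S2 (output X)
  --0--> S0 (output Z)
  --1--> S2 (output X)
  --0--> S0 (output Z)

"ZXZXZ"


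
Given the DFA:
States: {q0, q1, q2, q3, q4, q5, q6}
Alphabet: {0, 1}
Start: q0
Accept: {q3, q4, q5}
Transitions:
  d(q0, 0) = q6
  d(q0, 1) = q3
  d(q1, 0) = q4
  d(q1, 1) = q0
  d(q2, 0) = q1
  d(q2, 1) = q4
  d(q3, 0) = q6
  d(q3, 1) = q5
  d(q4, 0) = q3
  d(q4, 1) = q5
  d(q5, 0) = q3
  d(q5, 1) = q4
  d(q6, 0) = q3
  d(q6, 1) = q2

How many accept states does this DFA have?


Accept states listed: {q3, q4, q5}
Counting: q3(1) q4(2) q5(3)

3


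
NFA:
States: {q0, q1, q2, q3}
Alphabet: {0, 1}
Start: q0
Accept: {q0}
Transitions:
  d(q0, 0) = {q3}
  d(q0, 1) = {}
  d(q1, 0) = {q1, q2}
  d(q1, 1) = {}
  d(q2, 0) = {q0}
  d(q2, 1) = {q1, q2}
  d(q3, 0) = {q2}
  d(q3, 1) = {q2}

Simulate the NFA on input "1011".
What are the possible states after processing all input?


Start: {q0}
  --1--> {}
  --0--> {}
  --1--> {}
  --1--> {}

{} (empty set, no valid transitions)


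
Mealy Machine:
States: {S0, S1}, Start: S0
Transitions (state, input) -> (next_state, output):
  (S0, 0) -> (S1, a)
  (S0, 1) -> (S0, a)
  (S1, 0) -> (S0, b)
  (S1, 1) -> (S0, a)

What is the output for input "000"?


Step-by-step:
  (S0, 0) -> (S1, a)
  (S1, 0) -> (S0, b)
  (S0, 0) -> (S1, a)

"aba"


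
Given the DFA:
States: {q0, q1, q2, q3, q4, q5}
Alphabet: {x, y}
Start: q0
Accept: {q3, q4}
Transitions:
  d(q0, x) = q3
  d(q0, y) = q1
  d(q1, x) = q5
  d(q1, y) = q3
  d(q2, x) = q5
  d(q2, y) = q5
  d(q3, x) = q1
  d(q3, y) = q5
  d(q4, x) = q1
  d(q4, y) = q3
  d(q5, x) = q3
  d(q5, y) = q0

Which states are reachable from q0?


BFS from q0:
  layer 0: {q0}
  layer 1: {q1, q3}
  layer 2: {q5}

{q0, q1, q3, q5}


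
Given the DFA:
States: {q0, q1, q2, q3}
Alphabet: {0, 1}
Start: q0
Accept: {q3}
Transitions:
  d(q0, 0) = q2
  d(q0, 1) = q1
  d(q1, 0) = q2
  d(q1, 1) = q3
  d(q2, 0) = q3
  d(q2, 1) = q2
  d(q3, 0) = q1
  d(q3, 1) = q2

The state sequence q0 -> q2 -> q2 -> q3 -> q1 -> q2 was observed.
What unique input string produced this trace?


Trace back each transition to find the symbol:
  q0 --[0]--> q2
  q2 --[1]--> q2
  q2 --[0]--> q3
  q3 --[0]--> q1
  q1 --[0]--> q2

"01000"


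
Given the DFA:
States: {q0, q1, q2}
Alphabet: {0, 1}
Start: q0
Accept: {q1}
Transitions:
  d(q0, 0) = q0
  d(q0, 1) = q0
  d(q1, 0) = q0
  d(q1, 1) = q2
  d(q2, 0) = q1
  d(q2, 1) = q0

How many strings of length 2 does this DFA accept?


Enumerating all length-2 strings:
  "00" -> q0 [reject]
  "01" -> q0 [reject]
  "10" -> q0 [reject]
  "11" -> q0 [reject]

0 out of 4


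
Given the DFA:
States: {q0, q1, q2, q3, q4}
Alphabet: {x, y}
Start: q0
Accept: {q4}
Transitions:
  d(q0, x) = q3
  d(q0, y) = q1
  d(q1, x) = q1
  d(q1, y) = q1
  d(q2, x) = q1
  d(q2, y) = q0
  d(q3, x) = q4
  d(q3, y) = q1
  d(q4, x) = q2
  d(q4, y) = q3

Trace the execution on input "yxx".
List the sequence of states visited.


Input: yxx
d(q0, y) = q1
d(q1, x) = q1
d(q1, x) = q1


q0 -> q1 -> q1 -> q1


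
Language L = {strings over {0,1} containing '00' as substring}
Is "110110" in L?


'00' does not occur

No, "110110" is not in L


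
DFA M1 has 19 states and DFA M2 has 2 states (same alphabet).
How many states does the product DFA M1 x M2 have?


Product construction pairs every M1 state with every M2 state.
19 * 2 = 38

38


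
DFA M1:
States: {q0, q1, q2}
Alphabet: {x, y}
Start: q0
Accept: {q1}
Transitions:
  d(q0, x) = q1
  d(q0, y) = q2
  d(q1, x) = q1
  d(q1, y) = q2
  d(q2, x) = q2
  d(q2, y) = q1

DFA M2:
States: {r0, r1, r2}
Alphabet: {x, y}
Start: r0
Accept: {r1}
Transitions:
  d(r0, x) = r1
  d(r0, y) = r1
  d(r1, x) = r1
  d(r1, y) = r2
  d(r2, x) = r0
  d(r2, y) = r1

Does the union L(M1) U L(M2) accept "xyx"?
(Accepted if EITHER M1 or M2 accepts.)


M1: final=q2 accepted=False
M2: final=r0 accepted=False

No, union rejects (neither accepts)


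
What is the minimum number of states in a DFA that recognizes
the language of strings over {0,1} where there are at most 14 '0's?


States: count = 0, 1, ..., 14 (all accepting; 15 states), plus a dead state for count > 14.
Total: 15 + 1 = 16.

16


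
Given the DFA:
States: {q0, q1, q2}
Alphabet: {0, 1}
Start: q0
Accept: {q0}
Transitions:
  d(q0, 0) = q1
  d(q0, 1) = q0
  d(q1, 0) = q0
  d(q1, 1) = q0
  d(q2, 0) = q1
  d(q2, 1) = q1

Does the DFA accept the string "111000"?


Trace: q0 -> q0 -> q0 -> q0 -> q1 -> q0 -> q1
Final state: q1
Accept states: {q0}

No, rejected (final state q1 is not an accept state)


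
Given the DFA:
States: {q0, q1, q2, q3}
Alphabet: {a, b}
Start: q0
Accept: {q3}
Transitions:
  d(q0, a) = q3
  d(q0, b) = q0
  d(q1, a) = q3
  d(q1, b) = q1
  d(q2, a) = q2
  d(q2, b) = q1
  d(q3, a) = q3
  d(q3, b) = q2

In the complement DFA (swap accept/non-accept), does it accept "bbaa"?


Trace: q0 -> q0 -> q0 -> q3 -> q3
Final: q3
Original accept: {q3}
Complement: q3 is in original accept

No, complement rejects (original accepts)


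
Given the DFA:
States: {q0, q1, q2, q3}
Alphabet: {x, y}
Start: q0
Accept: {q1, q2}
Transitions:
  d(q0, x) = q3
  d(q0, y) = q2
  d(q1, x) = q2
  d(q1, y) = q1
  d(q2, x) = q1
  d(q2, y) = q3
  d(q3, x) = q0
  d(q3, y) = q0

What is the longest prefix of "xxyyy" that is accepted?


Run the DFA, marking each prefix where the state is accepting:
  "" -> q0 [reject]
  "x" -> q3 [reject]
  "xx" -> q0 [reject]
  "xxy" -> q2 [accept]
  "xxyy" -> q3 [reject]
  "xxyyy" -> q0 [reject]

"xxy"


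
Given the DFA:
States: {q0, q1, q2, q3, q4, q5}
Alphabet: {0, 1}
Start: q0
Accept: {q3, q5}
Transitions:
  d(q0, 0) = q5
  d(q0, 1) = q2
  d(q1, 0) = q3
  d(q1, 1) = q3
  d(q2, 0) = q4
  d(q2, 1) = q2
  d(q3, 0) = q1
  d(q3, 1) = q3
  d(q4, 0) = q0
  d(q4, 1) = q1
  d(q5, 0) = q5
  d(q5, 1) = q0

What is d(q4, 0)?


Looking up transition d(q4, 0)

q0


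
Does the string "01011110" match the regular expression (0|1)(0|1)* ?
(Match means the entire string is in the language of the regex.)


|string| = 8; first = '0'; last = '0'

Yes, "01011110" matches (0|1)(0|1)*


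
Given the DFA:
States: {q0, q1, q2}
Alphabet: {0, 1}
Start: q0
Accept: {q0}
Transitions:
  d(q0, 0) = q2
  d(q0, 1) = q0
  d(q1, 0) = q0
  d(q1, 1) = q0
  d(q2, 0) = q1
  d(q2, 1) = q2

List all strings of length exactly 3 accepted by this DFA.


All strings of length 3: 8 total
Accepted: 3

"000", "001", "111"
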